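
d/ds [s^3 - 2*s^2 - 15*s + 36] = 3*s^2 - 4*s - 15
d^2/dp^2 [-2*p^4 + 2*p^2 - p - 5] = 4 - 24*p^2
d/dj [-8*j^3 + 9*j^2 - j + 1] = -24*j^2 + 18*j - 1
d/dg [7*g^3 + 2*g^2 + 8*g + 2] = 21*g^2 + 4*g + 8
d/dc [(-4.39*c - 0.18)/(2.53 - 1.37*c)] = (28.723849 - 15.554021*c)/(1.37*c - 2.53)^3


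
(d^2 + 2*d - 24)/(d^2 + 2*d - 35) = (d^2 + 2*d - 24)/(d^2 + 2*d - 35)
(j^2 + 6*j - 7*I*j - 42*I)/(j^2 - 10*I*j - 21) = (j + 6)/(j - 3*I)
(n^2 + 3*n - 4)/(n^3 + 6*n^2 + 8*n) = (n - 1)/(n*(n + 2))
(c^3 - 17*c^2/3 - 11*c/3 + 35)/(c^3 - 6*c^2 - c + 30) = (c + 7/3)/(c + 2)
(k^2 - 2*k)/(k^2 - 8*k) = (k - 2)/(k - 8)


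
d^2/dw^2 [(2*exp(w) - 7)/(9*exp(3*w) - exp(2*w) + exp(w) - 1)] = (648*exp(6*w) - 5157*exp(5*w) + 623*exp(4*w) + 82*exp(3*w) - 558*exp(2*w) + 23*exp(w) - 5)*exp(w)/(729*exp(9*w) - 243*exp(8*w) + 270*exp(7*w) - 298*exp(6*w) + 84*exp(5*w) - 60*exp(4*w) + 34*exp(3*w) - 6*exp(2*w) + 3*exp(w) - 1)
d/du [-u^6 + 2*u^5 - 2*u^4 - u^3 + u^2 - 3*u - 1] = -6*u^5 + 10*u^4 - 8*u^3 - 3*u^2 + 2*u - 3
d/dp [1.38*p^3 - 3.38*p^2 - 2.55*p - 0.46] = 4.14*p^2 - 6.76*p - 2.55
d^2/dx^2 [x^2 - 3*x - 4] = 2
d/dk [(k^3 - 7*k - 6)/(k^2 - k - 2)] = (k^2 - 4*k + 8)/(k^2 - 4*k + 4)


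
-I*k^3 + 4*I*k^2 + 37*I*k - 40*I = (k - 8)*(k + 5)*(-I*k + I)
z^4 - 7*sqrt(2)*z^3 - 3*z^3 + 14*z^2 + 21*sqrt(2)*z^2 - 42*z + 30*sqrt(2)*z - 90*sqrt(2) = (z - 3)*(z - 5*sqrt(2))*(z - 3*sqrt(2))*(z + sqrt(2))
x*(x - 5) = x^2 - 5*x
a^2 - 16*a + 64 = (a - 8)^2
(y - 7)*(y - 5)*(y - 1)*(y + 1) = y^4 - 12*y^3 + 34*y^2 + 12*y - 35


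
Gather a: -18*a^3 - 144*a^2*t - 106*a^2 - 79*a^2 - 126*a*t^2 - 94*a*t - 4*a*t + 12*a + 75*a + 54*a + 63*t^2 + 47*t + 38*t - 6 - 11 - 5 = -18*a^3 + a^2*(-144*t - 185) + a*(-126*t^2 - 98*t + 141) + 63*t^2 + 85*t - 22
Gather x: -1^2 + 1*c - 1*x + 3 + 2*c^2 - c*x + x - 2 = 2*c^2 - c*x + c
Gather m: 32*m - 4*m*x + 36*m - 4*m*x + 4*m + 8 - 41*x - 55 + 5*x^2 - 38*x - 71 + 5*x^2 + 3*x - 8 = m*(72 - 8*x) + 10*x^2 - 76*x - 126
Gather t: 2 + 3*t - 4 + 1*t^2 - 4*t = t^2 - t - 2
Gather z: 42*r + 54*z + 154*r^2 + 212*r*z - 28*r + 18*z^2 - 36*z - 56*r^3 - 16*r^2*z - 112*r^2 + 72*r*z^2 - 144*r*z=-56*r^3 + 42*r^2 + 14*r + z^2*(72*r + 18) + z*(-16*r^2 + 68*r + 18)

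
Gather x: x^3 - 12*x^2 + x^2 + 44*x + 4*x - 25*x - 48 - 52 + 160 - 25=x^3 - 11*x^2 + 23*x + 35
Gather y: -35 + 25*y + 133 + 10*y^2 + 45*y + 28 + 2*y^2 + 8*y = 12*y^2 + 78*y + 126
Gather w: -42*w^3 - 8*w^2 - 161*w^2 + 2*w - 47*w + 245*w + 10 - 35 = -42*w^3 - 169*w^2 + 200*w - 25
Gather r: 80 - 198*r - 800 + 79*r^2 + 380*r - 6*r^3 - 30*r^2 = -6*r^3 + 49*r^2 + 182*r - 720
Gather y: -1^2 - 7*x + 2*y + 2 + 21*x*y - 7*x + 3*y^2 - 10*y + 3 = -14*x + 3*y^2 + y*(21*x - 8) + 4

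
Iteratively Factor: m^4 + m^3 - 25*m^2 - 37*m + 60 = (m - 5)*(m^3 + 6*m^2 + 5*m - 12) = (m - 5)*(m + 4)*(m^2 + 2*m - 3) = (m - 5)*(m + 3)*(m + 4)*(m - 1)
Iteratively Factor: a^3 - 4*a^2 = (a - 4)*(a^2) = a*(a - 4)*(a)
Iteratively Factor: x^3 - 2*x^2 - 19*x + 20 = (x + 4)*(x^2 - 6*x + 5) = (x - 5)*(x + 4)*(x - 1)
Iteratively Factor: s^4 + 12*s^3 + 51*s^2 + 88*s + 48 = (s + 1)*(s^3 + 11*s^2 + 40*s + 48) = (s + 1)*(s + 4)*(s^2 + 7*s + 12) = (s + 1)*(s + 4)^2*(s + 3)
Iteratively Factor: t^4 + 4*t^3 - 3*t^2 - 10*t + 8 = (t - 1)*(t^3 + 5*t^2 + 2*t - 8) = (t - 1)*(t + 4)*(t^2 + t - 2) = (t - 1)^2*(t + 4)*(t + 2)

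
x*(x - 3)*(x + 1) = x^3 - 2*x^2 - 3*x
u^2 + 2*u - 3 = (u - 1)*(u + 3)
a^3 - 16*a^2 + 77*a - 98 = (a - 7)^2*(a - 2)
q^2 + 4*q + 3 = (q + 1)*(q + 3)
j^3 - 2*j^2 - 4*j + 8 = (j - 2)^2*(j + 2)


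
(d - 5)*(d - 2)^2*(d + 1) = d^4 - 8*d^3 + 15*d^2 + 4*d - 20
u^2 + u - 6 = (u - 2)*(u + 3)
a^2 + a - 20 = (a - 4)*(a + 5)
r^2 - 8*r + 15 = (r - 5)*(r - 3)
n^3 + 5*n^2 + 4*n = n*(n + 1)*(n + 4)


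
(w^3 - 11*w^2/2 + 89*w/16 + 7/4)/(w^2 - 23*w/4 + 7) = w + 1/4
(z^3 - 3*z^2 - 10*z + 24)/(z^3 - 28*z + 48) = (z + 3)/(z + 6)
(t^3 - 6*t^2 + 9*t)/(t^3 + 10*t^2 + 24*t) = (t^2 - 6*t + 9)/(t^2 + 10*t + 24)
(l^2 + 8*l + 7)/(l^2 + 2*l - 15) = (l^2 + 8*l + 7)/(l^2 + 2*l - 15)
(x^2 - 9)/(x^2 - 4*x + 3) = (x + 3)/(x - 1)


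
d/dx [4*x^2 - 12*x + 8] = 8*x - 12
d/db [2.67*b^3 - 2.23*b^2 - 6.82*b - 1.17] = 8.01*b^2 - 4.46*b - 6.82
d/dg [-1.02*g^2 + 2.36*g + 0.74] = 2.36 - 2.04*g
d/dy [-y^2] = -2*y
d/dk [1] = 0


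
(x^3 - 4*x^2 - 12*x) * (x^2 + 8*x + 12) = x^5 + 4*x^4 - 32*x^3 - 144*x^2 - 144*x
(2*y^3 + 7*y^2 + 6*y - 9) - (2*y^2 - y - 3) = 2*y^3 + 5*y^2 + 7*y - 6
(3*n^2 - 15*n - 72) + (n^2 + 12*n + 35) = 4*n^2 - 3*n - 37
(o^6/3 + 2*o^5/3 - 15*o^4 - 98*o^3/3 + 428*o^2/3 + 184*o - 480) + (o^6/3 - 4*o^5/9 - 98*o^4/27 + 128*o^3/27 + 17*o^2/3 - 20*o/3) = 2*o^6/3 + 2*o^5/9 - 503*o^4/27 - 754*o^3/27 + 445*o^2/3 + 532*o/3 - 480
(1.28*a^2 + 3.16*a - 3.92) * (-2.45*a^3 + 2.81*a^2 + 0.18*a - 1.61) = -3.136*a^5 - 4.1452*a^4 + 18.714*a^3 - 12.5072*a^2 - 5.7932*a + 6.3112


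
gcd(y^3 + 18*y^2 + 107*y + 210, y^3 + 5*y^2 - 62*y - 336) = y^2 + 13*y + 42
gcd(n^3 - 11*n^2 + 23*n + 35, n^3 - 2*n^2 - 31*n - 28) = n^2 - 6*n - 7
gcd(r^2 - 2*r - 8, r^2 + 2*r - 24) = r - 4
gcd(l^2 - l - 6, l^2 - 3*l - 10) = l + 2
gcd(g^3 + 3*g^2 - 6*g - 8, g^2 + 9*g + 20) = g + 4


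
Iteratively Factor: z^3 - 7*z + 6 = (z + 3)*(z^2 - 3*z + 2) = (z - 1)*(z + 3)*(z - 2)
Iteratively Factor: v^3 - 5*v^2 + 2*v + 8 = (v - 4)*(v^2 - v - 2) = (v - 4)*(v + 1)*(v - 2)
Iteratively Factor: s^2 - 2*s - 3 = (s + 1)*(s - 3)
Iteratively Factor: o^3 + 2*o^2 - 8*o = (o - 2)*(o^2 + 4*o) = (o - 2)*(o + 4)*(o)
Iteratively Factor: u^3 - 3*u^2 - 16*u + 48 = (u - 3)*(u^2 - 16) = (u - 4)*(u - 3)*(u + 4)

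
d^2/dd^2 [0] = 0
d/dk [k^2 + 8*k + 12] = 2*k + 8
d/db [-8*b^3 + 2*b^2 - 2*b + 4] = -24*b^2 + 4*b - 2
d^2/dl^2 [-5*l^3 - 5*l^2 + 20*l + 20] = -30*l - 10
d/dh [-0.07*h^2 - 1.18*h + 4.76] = -0.14*h - 1.18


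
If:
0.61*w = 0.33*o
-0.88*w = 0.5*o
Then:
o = 0.00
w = 0.00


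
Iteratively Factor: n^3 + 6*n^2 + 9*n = (n)*(n^2 + 6*n + 9) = n*(n + 3)*(n + 3)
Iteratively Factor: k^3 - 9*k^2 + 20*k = (k - 4)*(k^2 - 5*k) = (k - 5)*(k - 4)*(k)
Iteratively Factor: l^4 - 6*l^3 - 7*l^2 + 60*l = (l - 5)*(l^3 - l^2 - 12*l) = (l - 5)*(l + 3)*(l^2 - 4*l) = (l - 5)*(l - 4)*(l + 3)*(l)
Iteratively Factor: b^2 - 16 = (b + 4)*(b - 4)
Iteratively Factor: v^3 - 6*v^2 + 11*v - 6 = (v - 2)*(v^2 - 4*v + 3) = (v - 3)*(v - 2)*(v - 1)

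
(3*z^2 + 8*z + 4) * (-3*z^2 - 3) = -9*z^4 - 24*z^3 - 21*z^2 - 24*z - 12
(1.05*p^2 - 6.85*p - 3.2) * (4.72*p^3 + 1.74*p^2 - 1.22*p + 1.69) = 4.956*p^5 - 30.505*p^4 - 28.304*p^3 + 4.5635*p^2 - 7.6725*p - 5.408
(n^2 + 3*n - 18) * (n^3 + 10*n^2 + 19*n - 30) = n^5 + 13*n^4 + 31*n^3 - 153*n^2 - 432*n + 540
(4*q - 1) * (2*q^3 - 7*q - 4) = 8*q^4 - 2*q^3 - 28*q^2 - 9*q + 4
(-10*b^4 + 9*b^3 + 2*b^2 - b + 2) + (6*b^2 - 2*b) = -10*b^4 + 9*b^3 + 8*b^2 - 3*b + 2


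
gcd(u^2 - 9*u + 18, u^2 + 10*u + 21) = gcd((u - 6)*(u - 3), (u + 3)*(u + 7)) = 1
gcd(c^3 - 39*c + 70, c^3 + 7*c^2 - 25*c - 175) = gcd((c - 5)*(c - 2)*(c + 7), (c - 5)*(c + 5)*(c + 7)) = c^2 + 2*c - 35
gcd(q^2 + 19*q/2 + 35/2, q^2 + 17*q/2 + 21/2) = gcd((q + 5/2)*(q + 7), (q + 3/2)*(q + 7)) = q + 7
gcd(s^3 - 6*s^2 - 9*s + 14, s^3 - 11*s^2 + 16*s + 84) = s^2 - 5*s - 14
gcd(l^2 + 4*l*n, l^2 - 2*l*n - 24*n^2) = l + 4*n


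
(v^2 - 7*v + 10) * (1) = v^2 - 7*v + 10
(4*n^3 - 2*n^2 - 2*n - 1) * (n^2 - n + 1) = 4*n^5 - 6*n^4 + 4*n^3 - n^2 - n - 1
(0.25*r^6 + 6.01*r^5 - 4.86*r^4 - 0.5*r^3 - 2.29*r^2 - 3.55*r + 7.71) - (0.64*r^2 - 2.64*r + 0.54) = 0.25*r^6 + 6.01*r^5 - 4.86*r^4 - 0.5*r^3 - 2.93*r^2 - 0.91*r + 7.17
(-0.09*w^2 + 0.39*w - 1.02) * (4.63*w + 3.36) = -0.4167*w^3 + 1.5033*w^2 - 3.4122*w - 3.4272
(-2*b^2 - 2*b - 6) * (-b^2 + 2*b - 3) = 2*b^4 - 2*b^3 + 8*b^2 - 6*b + 18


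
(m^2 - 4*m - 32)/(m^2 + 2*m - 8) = (m - 8)/(m - 2)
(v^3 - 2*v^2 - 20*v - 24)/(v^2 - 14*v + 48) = (v^2 + 4*v + 4)/(v - 8)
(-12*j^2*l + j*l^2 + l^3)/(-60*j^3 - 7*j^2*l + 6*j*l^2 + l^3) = l/(5*j + l)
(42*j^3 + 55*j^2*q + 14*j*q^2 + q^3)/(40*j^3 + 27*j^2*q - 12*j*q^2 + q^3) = (42*j^2 + 13*j*q + q^2)/(40*j^2 - 13*j*q + q^2)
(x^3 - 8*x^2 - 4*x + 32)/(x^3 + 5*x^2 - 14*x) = (x^2 - 6*x - 16)/(x*(x + 7))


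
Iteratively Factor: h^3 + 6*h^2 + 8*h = (h)*(h^2 + 6*h + 8) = h*(h + 2)*(h + 4)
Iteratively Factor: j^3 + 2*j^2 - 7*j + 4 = (j - 1)*(j^2 + 3*j - 4) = (j - 1)*(j + 4)*(j - 1)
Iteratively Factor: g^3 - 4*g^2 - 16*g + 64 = (g - 4)*(g^2 - 16) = (g - 4)^2*(g + 4)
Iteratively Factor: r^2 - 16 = (r - 4)*(r + 4)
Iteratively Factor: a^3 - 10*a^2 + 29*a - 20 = (a - 1)*(a^2 - 9*a + 20) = (a - 4)*(a - 1)*(a - 5)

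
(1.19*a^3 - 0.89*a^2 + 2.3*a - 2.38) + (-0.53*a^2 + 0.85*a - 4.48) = 1.19*a^3 - 1.42*a^2 + 3.15*a - 6.86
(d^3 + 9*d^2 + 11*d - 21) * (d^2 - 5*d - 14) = d^5 + 4*d^4 - 48*d^3 - 202*d^2 - 49*d + 294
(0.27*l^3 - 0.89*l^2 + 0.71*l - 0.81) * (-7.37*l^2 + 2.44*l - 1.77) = -1.9899*l^5 + 7.2181*l^4 - 7.8822*l^3 + 9.2774*l^2 - 3.2331*l + 1.4337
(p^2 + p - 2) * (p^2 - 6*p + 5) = p^4 - 5*p^3 - 3*p^2 + 17*p - 10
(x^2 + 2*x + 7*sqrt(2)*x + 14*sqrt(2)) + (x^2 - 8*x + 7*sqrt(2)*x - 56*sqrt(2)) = 2*x^2 - 6*x + 14*sqrt(2)*x - 42*sqrt(2)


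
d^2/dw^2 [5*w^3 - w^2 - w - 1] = 30*w - 2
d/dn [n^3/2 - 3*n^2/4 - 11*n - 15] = 3*n^2/2 - 3*n/2 - 11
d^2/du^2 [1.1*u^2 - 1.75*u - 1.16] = 2.20000000000000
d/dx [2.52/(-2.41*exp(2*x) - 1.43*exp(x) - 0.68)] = (12.1464*exp(x) + 3.6036)*exp(x)/(2.41*exp(2*x) + 1.43*exp(x) + 0.68)^2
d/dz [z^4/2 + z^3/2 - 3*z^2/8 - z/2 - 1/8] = 2*z^3 + 3*z^2/2 - 3*z/4 - 1/2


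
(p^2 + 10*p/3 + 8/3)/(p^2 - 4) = (p + 4/3)/(p - 2)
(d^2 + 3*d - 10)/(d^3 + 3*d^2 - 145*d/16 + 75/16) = 16*(d - 2)/(16*d^2 - 32*d + 15)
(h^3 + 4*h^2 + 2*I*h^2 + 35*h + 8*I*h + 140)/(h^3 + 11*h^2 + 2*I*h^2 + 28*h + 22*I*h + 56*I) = (h^2 + 2*I*h + 35)/(h^2 + h*(7 + 2*I) + 14*I)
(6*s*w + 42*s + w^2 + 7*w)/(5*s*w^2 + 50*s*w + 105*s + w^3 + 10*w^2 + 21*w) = (6*s + w)/(5*s*w + 15*s + w^2 + 3*w)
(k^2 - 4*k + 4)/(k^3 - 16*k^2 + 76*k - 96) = (k - 2)/(k^2 - 14*k + 48)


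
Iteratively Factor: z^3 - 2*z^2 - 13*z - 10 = (z + 1)*(z^2 - 3*z - 10) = (z + 1)*(z + 2)*(z - 5)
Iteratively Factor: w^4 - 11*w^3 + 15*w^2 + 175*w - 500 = (w - 5)*(w^3 - 6*w^2 - 15*w + 100) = (w - 5)^2*(w^2 - w - 20) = (w - 5)^2*(w + 4)*(w - 5)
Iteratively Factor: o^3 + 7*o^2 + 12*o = (o)*(o^2 + 7*o + 12) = o*(o + 3)*(o + 4)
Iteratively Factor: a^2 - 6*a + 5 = (a - 1)*(a - 5)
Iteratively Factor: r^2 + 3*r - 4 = (r + 4)*(r - 1)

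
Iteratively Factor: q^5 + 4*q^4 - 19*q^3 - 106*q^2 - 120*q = (q)*(q^4 + 4*q^3 - 19*q^2 - 106*q - 120) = q*(q - 5)*(q^3 + 9*q^2 + 26*q + 24) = q*(q - 5)*(q + 4)*(q^2 + 5*q + 6) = q*(q - 5)*(q + 3)*(q + 4)*(q + 2)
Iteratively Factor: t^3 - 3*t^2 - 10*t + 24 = (t + 3)*(t^2 - 6*t + 8) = (t - 4)*(t + 3)*(t - 2)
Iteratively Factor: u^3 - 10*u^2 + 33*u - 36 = (u - 4)*(u^2 - 6*u + 9) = (u - 4)*(u - 3)*(u - 3)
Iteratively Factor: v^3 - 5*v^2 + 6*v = (v - 2)*(v^2 - 3*v) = v*(v - 2)*(v - 3)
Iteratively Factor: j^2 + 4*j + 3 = (j + 1)*(j + 3)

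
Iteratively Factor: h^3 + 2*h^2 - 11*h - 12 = (h - 3)*(h^2 + 5*h + 4) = (h - 3)*(h + 1)*(h + 4)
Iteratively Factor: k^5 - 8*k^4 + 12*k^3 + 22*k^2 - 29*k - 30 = (k - 5)*(k^4 - 3*k^3 - 3*k^2 + 7*k + 6) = (k - 5)*(k + 1)*(k^3 - 4*k^2 + k + 6) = (k - 5)*(k - 2)*(k + 1)*(k^2 - 2*k - 3) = (k - 5)*(k - 3)*(k - 2)*(k + 1)*(k + 1)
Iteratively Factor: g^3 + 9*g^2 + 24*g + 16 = (g + 4)*(g^2 + 5*g + 4) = (g + 4)^2*(g + 1)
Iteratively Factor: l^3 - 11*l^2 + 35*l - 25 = (l - 1)*(l^2 - 10*l + 25) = (l - 5)*(l - 1)*(l - 5)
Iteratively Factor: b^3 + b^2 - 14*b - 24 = (b - 4)*(b^2 + 5*b + 6) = (b - 4)*(b + 2)*(b + 3)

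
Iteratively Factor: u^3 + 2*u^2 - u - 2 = (u + 2)*(u^2 - 1) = (u - 1)*(u + 2)*(u + 1)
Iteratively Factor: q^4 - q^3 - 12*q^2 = (q + 3)*(q^3 - 4*q^2) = q*(q + 3)*(q^2 - 4*q) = q^2*(q + 3)*(q - 4)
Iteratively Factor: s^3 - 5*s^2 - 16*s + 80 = (s - 5)*(s^2 - 16) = (s - 5)*(s + 4)*(s - 4)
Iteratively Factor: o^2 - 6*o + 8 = (o - 2)*(o - 4)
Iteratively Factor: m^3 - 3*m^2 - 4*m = (m - 4)*(m^2 + m) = (m - 4)*(m + 1)*(m)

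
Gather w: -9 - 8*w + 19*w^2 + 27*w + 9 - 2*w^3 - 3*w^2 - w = -2*w^3 + 16*w^2 + 18*w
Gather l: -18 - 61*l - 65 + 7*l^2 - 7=7*l^2 - 61*l - 90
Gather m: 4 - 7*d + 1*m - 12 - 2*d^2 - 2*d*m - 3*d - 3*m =-2*d^2 - 10*d + m*(-2*d - 2) - 8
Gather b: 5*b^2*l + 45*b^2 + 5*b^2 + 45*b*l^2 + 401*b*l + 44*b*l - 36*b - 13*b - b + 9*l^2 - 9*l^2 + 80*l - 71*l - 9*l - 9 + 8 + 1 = b^2*(5*l + 50) + b*(45*l^2 + 445*l - 50)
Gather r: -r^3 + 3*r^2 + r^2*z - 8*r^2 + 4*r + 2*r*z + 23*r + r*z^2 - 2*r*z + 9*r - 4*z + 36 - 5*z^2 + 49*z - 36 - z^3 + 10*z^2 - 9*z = -r^3 + r^2*(z - 5) + r*(z^2 + 36) - z^3 + 5*z^2 + 36*z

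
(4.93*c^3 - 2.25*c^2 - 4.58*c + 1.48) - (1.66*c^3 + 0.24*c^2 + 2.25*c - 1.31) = 3.27*c^3 - 2.49*c^2 - 6.83*c + 2.79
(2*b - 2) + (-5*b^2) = -5*b^2 + 2*b - 2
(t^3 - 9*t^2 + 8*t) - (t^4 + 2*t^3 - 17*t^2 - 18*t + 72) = -t^4 - t^3 + 8*t^2 + 26*t - 72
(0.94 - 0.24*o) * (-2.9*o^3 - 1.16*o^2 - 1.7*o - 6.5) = 0.696*o^4 - 2.4476*o^3 - 0.6824*o^2 - 0.0379999999999998*o - 6.11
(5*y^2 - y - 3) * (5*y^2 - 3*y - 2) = 25*y^4 - 20*y^3 - 22*y^2 + 11*y + 6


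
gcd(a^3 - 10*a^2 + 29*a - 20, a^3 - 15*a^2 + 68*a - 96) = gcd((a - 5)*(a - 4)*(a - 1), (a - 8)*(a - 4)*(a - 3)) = a - 4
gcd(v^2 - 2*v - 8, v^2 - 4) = v + 2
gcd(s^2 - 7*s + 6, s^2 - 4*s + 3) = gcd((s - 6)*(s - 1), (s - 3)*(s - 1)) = s - 1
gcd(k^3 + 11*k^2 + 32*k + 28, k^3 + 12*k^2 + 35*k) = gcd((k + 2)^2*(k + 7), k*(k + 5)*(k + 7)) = k + 7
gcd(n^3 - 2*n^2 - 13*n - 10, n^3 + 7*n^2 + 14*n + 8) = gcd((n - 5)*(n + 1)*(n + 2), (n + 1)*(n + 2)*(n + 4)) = n^2 + 3*n + 2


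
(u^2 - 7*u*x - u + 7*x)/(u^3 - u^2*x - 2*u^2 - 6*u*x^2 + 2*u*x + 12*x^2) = (u^2 - 7*u*x - u + 7*x)/(u^3 - u^2*x - 2*u^2 - 6*u*x^2 + 2*u*x + 12*x^2)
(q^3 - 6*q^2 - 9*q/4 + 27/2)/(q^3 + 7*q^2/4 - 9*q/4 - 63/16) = 4*(q - 6)/(4*q + 7)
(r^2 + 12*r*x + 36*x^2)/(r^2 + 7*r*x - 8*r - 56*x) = (r^2 + 12*r*x + 36*x^2)/(r^2 + 7*r*x - 8*r - 56*x)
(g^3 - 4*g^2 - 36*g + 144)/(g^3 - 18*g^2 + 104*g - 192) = (g + 6)/(g - 8)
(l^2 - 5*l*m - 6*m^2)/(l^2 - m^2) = (l - 6*m)/(l - m)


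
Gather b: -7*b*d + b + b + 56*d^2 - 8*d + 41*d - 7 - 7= b*(2 - 7*d) + 56*d^2 + 33*d - 14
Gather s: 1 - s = 1 - s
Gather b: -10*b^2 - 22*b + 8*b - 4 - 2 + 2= -10*b^2 - 14*b - 4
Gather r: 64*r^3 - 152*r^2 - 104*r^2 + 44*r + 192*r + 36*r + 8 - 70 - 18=64*r^3 - 256*r^2 + 272*r - 80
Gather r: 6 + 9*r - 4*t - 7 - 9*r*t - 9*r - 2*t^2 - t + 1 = -9*r*t - 2*t^2 - 5*t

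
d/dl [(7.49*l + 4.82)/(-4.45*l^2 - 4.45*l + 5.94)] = (33.3305*l^2 + 42.898*l + 65.9396)/(19.8025*l^4 + 39.605*l^3 - 33.0635*l^2 - 52.866*l + 35.2836)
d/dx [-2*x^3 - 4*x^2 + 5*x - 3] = -6*x^2 - 8*x + 5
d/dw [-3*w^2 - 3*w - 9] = -6*w - 3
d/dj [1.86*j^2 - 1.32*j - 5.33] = 3.72*j - 1.32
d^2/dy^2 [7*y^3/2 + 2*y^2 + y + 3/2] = 21*y + 4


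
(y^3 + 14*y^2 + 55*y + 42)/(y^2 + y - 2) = (y^3 + 14*y^2 + 55*y + 42)/(y^2 + y - 2)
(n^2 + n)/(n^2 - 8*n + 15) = n*(n + 1)/(n^2 - 8*n + 15)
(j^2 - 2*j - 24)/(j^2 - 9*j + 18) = (j + 4)/(j - 3)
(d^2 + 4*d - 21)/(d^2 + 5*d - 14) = (d - 3)/(d - 2)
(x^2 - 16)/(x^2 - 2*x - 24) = (x - 4)/(x - 6)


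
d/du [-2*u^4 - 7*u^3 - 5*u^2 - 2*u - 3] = -8*u^3 - 21*u^2 - 10*u - 2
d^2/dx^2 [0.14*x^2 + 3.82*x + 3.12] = 0.280000000000000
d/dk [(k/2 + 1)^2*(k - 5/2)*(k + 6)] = k^3 + 45*k^2/8 + 3*k/2 - 23/2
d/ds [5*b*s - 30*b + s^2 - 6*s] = 5*b + 2*s - 6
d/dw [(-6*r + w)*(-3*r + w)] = -9*r + 2*w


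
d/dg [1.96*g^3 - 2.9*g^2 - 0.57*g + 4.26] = 5.88*g^2 - 5.8*g - 0.57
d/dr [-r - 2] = -1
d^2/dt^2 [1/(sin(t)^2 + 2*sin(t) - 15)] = 2*(-2*sin(t)^4 - 3*sin(t)^3 - 29*sin(t)^2 - 9*sin(t) + 19)/(sin(t)^2 + 2*sin(t) - 15)^3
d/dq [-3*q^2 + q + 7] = 1 - 6*q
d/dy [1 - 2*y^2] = -4*y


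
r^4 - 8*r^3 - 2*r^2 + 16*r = r*(r - 8)*(r - sqrt(2))*(r + sqrt(2))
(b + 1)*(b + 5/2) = b^2 + 7*b/2 + 5/2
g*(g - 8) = g^2 - 8*g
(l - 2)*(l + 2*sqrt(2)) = l^2 - 2*l + 2*sqrt(2)*l - 4*sqrt(2)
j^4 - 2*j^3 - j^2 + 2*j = j*(j - 2)*(j - 1)*(j + 1)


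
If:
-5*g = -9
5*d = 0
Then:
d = 0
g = 9/5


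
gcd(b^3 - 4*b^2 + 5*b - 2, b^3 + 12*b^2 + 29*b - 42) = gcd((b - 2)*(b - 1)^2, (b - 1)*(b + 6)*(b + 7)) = b - 1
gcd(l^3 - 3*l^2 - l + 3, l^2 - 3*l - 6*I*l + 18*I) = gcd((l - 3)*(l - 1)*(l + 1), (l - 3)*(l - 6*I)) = l - 3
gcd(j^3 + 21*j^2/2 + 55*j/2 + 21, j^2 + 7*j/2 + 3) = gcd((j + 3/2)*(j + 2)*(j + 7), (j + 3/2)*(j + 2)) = j^2 + 7*j/2 + 3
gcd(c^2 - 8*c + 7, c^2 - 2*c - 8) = 1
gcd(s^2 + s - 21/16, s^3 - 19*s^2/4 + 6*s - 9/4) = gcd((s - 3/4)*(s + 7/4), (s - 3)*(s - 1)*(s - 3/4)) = s - 3/4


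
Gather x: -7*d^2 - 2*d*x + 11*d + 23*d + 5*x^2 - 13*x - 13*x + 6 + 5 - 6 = -7*d^2 + 34*d + 5*x^2 + x*(-2*d - 26) + 5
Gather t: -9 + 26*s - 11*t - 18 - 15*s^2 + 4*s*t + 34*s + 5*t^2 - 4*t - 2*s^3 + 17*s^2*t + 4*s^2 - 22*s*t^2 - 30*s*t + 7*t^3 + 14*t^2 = -2*s^3 - 11*s^2 + 60*s + 7*t^3 + t^2*(19 - 22*s) + t*(17*s^2 - 26*s - 15) - 27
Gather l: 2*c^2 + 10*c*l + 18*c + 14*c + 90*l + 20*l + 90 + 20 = 2*c^2 + 32*c + l*(10*c + 110) + 110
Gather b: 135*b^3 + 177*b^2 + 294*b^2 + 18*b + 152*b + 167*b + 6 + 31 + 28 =135*b^3 + 471*b^2 + 337*b + 65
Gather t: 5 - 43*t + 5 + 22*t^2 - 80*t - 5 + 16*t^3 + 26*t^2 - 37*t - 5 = 16*t^3 + 48*t^2 - 160*t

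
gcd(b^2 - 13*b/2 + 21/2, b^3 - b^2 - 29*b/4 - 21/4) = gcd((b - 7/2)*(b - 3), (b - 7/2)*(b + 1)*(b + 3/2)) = b - 7/2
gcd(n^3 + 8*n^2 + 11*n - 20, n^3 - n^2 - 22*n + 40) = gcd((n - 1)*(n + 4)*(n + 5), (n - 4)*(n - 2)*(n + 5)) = n + 5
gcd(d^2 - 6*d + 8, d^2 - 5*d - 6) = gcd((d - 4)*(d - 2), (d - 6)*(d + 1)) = 1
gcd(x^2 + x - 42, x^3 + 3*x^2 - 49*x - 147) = x + 7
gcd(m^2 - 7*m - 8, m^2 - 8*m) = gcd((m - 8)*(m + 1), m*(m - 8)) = m - 8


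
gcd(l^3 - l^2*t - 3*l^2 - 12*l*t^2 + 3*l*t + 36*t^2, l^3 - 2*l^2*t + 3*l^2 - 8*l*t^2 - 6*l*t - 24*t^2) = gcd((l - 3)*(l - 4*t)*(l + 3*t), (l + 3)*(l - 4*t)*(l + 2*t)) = -l + 4*t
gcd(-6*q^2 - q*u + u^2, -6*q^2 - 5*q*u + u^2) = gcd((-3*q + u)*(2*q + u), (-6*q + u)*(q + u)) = 1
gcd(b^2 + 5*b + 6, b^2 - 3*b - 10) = b + 2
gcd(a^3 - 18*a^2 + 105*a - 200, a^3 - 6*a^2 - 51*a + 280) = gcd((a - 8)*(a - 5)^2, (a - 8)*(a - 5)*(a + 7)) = a^2 - 13*a + 40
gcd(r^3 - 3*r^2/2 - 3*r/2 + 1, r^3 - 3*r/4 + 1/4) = r^2 + r/2 - 1/2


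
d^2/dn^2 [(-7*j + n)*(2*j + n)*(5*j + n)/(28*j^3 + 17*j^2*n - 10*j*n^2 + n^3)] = 4*j*(-31*j^3 + 3*j^2*n - 21*j*n^2 - 5*n^3)/(64*j^6 + 144*j^5*n + 60*j^4*n^2 - 45*j^3*n^3 - 15*j^2*n^4 + 9*j*n^5 - n^6)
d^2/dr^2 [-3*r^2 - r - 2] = -6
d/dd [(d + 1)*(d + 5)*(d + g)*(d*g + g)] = g*(d + 1)*((d + 1)*(d + 5) + (d + 1)*(d + g) + 2*(d + 5)*(d + g))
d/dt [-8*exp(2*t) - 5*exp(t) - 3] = (-16*exp(t) - 5)*exp(t)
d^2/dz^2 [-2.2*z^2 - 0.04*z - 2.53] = -4.40000000000000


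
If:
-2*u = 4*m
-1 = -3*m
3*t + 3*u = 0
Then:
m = 1/3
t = 2/3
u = -2/3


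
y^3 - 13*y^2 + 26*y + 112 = (y - 8)*(y - 7)*(y + 2)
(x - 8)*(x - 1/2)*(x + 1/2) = x^3 - 8*x^2 - x/4 + 2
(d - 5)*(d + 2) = d^2 - 3*d - 10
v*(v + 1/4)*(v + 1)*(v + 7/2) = v^4 + 19*v^3/4 + 37*v^2/8 + 7*v/8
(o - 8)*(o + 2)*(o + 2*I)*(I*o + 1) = I*o^4 - o^3 - 6*I*o^3 + 6*o^2 - 14*I*o^2 + 16*o - 12*I*o - 32*I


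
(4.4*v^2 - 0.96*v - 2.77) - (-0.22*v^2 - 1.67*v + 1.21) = 4.62*v^2 + 0.71*v - 3.98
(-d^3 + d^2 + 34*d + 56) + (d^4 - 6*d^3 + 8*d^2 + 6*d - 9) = d^4 - 7*d^3 + 9*d^2 + 40*d + 47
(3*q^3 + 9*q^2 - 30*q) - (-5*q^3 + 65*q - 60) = 8*q^3 + 9*q^2 - 95*q + 60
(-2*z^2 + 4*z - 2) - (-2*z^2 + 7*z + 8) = -3*z - 10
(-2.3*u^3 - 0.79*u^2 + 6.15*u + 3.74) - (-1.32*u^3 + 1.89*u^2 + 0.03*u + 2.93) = -0.98*u^3 - 2.68*u^2 + 6.12*u + 0.81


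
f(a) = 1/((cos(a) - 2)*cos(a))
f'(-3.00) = 0.06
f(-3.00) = 0.34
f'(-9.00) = 0.22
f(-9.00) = 0.38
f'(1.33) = -8.38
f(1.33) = -2.38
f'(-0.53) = 0.14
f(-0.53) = -1.02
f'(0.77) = -0.46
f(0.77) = -1.09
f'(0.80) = -0.53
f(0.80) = -1.10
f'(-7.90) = 235.90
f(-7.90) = 10.62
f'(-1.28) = 5.66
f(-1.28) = -2.04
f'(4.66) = 181.97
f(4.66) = 9.30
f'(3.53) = 0.20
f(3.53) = 0.37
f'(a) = sin(a)/((cos(a) - 2)*cos(a)^2) + sin(a)/((cos(a) - 2)^2*cos(a)) = 2*(-sin(a)/cos(a)^2 + tan(a))/(cos(a) - 2)^2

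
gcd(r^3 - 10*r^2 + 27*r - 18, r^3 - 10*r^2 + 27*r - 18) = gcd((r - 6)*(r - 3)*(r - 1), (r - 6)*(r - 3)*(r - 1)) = r^3 - 10*r^2 + 27*r - 18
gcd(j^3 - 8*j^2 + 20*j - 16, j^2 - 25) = 1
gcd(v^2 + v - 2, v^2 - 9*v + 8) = v - 1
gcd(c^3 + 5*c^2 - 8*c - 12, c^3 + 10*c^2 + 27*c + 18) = c^2 + 7*c + 6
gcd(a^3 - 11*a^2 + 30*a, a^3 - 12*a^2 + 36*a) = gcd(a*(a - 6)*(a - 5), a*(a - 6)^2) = a^2 - 6*a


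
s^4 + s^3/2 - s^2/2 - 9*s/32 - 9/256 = (s - 3/4)*(s + 1/4)^2*(s + 3/4)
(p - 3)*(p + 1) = p^2 - 2*p - 3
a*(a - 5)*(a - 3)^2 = a^4 - 11*a^3 + 39*a^2 - 45*a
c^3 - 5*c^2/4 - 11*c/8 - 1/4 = (c - 2)*(c + 1/4)*(c + 1/2)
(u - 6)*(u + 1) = u^2 - 5*u - 6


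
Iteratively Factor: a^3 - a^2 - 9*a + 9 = (a - 3)*(a^2 + 2*a - 3) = (a - 3)*(a + 3)*(a - 1)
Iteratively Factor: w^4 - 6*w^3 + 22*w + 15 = (w + 1)*(w^3 - 7*w^2 + 7*w + 15) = (w + 1)^2*(w^2 - 8*w + 15) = (w - 5)*(w + 1)^2*(w - 3)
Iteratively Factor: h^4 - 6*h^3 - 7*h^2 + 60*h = (h + 3)*(h^3 - 9*h^2 + 20*h) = (h - 5)*(h + 3)*(h^2 - 4*h) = (h - 5)*(h - 4)*(h + 3)*(h)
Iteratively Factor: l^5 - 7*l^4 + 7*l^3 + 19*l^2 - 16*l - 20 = (l - 2)*(l^4 - 5*l^3 - 3*l^2 + 13*l + 10) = (l - 2)*(l + 1)*(l^3 - 6*l^2 + 3*l + 10) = (l - 5)*(l - 2)*(l + 1)*(l^2 - l - 2) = (l - 5)*(l - 2)^2*(l + 1)*(l + 1)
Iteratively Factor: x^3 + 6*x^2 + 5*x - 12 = (x - 1)*(x^2 + 7*x + 12) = (x - 1)*(x + 3)*(x + 4)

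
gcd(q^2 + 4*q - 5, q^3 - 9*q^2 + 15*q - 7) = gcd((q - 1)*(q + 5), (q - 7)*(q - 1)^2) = q - 1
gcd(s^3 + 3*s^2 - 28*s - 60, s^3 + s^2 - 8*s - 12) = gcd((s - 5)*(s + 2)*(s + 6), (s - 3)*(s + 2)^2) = s + 2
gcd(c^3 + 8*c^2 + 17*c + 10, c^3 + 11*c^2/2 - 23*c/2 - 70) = c + 5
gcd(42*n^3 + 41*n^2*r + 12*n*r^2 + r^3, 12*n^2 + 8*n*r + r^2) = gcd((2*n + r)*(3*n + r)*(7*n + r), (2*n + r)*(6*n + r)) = 2*n + r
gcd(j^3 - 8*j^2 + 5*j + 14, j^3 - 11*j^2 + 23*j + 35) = j^2 - 6*j - 7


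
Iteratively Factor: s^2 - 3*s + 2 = (s - 2)*(s - 1)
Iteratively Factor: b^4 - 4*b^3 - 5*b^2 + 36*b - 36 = (b + 3)*(b^3 - 7*b^2 + 16*b - 12) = (b - 2)*(b + 3)*(b^2 - 5*b + 6) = (b - 2)^2*(b + 3)*(b - 3)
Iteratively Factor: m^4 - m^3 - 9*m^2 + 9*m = (m)*(m^3 - m^2 - 9*m + 9) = m*(m + 3)*(m^2 - 4*m + 3) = m*(m - 1)*(m + 3)*(m - 3)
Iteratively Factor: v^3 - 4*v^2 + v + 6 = (v + 1)*(v^2 - 5*v + 6) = (v - 3)*(v + 1)*(v - 2)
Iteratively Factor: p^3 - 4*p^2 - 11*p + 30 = (p - 2)*(p^2 - 2*p - 15) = (p - 5)*(p - 2)*(p + 3)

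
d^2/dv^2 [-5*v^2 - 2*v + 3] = -10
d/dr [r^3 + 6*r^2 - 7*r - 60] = 3*r^2 + 12*r - 7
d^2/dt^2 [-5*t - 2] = 0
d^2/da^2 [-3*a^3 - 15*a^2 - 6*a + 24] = -18*a - 30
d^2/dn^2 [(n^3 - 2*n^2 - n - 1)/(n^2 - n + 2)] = 2*(-4*n^3 + 3*n^2 + 21*n - 9)/(n^6 - 3*n^5 + 9*n^4 - 13*n^3 + 18*n^2 - 12*n + 8)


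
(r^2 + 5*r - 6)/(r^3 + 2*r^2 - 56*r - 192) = (r - 1)/(r^2 - 4*r - 32)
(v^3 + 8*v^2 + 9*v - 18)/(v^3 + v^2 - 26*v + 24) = (v + 3)/(v - 4)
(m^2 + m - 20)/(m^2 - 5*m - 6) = (-m^2 - m + 20)/(-m^2 + 5*m + 6)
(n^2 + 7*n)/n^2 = (n + 7)/n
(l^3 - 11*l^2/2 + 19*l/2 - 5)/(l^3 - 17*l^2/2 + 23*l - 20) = (l - 1)/(l - 4)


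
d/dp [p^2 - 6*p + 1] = 2*p - 6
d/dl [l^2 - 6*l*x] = 2*l - 6*x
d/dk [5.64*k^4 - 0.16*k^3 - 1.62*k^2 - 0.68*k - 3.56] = 22.56*k^3 - 0.48*k^2 - 3.24*k - 0.68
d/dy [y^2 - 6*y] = 2*y - 6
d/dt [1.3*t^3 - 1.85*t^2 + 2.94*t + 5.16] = 3.9*t^2 - 3.7*t + 2.94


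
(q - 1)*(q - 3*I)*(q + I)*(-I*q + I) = -I*q^4 - 2*q^3 + 2*I*q^3 + 4*q^2 - 4*I*q^2 - 2*q + 6*I*q - 3*I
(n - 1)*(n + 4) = n^2 + 3*n - 4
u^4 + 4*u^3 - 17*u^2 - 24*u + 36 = (u - 3)*(u - 1)*(u + 2)*(u + 6)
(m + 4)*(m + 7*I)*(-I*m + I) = -I*m^3 + 7*m^2 - 3*I*m^2 + 21*m + 4*I*m - 28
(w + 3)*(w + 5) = w^2 + 8*w + 15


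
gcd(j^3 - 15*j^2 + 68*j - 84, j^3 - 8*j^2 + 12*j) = j^2 - 8*j + 12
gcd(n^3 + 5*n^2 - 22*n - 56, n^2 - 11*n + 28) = n - 4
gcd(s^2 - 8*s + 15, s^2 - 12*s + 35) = s - 5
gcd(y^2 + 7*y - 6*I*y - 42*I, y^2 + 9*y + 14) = y + 7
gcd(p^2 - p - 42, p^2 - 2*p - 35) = p - 7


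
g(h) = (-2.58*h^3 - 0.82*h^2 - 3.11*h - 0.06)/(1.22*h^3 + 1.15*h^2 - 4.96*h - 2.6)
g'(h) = (-7.74*h^2 - 1.64*h - 3.11)/(1.22*h^3 + 1.15*h^2 - 4.96*h - 2.6) + (-3.66*h^2 - 2.3*h + 4.96)*(-2.58*h^3 - 0.82*h^2 - 3.11*h - 0.06)/(1.22*h^3 + 1.15*h^2 - 4.96*h - 2.6)^2 = (-1.9666*h^4 + 33.182*h^3 + 27.9873*h^2 + 4.402*h + 7.7884)/(1.4884*h^6 + 2.806*h^5 - 10.7799*h^4 - 17.752*h^3 + 18.6216*h^2 + 25.792*h + 6.76)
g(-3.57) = -4.58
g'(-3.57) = -2.23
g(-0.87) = 2.09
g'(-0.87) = 0.68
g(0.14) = 0.16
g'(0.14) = 0.85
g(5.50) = -2.27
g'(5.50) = 0.11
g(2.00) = -16.41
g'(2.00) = 107.08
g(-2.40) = -40.91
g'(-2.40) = -416.08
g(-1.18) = 2.35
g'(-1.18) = -2.07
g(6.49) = -2.19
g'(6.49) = 0.06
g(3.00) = -3.35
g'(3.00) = 1.52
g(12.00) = -2.09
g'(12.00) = 0.00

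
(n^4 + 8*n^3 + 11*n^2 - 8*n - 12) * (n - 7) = n^5 + n^4 - 45*n^3 - 85*n^2 + 44*n + 84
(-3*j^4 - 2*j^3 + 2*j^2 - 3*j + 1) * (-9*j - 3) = 27*j^5 + 27*j^4 - 12*j^3 + 21*j^2 - 3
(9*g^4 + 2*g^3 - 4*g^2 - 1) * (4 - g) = -9*g^5 + 34*g^4 + 12*g^3 - 16*g^2 + g - 4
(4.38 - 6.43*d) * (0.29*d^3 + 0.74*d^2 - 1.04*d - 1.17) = -1.8647*d^4 - 3.488*d^3 + 9.9284*d^2 + 2.9679*d - 5.1246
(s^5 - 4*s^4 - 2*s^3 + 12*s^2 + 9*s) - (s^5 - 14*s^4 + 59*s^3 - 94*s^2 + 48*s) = 10*s^4 - 61*s^3 + 106*s^2 - 39*s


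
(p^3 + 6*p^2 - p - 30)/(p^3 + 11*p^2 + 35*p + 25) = (p^2 + p - 6)/(p^2 + 6*p + 5)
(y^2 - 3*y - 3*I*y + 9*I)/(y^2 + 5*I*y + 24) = (y - 3)/(y + 8*I)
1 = 1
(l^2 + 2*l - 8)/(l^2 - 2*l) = (l + 4)/l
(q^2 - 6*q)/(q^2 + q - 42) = q/(q + 7)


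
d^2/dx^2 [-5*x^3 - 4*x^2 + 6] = -30*x - 8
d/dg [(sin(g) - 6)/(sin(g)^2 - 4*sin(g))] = (-cos(g) + 12/tan(g) - 24*cos(g)/sin(g)^2)/(sin(g) - 4)^2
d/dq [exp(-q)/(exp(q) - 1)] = (1 - 2*exp(q))*exp(-q)/(exp(2*q) - 2*exp(q) + 1)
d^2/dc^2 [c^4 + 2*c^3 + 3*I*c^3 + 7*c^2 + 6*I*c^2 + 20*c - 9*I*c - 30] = 12*c^2 + c*(12 + 18*I) + 14 + 12*I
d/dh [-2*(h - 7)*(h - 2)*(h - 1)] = -6*h^2 + 40*h - 46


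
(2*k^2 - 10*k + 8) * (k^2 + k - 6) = 2*k^4 - 8*k^3 - 14*k^2 + 68*k - 48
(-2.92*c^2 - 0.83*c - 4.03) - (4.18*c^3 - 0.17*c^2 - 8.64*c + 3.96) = -4.18*c^3 - 2.75*c^2 + 7.81*c - 7.99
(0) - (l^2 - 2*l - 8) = -l^2 + 2*l + 8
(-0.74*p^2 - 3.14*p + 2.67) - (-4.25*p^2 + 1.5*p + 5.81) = 3.51*p^2 - 4.64*p - 3.14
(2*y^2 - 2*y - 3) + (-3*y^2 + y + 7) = -y^2 - y + 4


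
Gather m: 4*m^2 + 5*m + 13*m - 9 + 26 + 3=4*m^2 + 18*m + 20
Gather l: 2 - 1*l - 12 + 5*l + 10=4*l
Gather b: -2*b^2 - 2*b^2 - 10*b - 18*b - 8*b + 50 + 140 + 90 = -4*b^2 - 36*b + 280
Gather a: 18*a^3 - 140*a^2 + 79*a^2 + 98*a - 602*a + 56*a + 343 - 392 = 18*a^3 - 61*a^2 - 448*a - 49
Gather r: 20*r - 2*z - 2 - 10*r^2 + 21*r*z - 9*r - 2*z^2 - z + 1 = -10*r^2 + r*(21*z + 11) - 2*z^2 - 3*z - 1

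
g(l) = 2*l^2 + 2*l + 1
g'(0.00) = 2.00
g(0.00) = 1.00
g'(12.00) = 50.00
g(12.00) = 313.00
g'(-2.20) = -6.80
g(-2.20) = 6.28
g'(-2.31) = -7.24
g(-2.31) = 7.05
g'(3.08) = 14.32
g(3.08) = 26.13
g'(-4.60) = -16.40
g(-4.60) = 34.12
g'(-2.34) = -7.36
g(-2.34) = 7.27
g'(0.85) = 5.40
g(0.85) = 4.14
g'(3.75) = 17.00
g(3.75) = 36.62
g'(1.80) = 9.20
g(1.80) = 11.08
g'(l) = 4*l + 2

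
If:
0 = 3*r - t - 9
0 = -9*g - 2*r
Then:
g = -2*t/27 - 2/3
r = t/3 + 3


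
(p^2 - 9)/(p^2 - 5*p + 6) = (p + 3)/(p - 2)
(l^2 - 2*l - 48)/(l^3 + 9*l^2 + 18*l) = (l - 8)/(l*(l + 3))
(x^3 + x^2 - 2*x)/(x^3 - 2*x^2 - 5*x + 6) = x/(x - 3)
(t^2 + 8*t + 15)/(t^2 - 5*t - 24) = (t + 5)/(t - 8)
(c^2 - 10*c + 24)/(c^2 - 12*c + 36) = (c - 4)/(c - 6)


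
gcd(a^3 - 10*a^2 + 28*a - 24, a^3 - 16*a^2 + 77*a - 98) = a - 2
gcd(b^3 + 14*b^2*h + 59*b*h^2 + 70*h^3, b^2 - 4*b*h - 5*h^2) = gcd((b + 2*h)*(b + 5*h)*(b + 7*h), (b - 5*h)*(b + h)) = 1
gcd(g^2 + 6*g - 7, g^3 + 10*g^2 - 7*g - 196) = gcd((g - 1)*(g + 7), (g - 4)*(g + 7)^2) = g + 7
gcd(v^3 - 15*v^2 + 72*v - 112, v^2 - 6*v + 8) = v - 4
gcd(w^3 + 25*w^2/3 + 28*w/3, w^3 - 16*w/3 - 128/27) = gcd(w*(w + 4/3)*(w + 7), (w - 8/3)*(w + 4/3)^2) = w + 4/3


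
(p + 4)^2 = p^2 + 8*p + 16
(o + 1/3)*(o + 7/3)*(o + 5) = o^3 + 23*o^2/3 + 127*o/9 + 35/9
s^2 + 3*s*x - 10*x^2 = (s - 2*x)*(s + 5*x)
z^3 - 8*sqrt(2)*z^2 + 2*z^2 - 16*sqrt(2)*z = z*(z + 2)*(z - 8*sqrt(2))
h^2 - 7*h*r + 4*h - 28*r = (h + 4)*(h - 7*r)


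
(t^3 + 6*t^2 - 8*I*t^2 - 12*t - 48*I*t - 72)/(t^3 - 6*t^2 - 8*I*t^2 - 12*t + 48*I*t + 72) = (t + 6)/(t - 6)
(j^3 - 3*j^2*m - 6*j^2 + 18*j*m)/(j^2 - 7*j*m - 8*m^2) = j*(-j^2 + 3*j*m + 6*j - 18*m)/(-j^2 + 7*j*m + 8*m^2)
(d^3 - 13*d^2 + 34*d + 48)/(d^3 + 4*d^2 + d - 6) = (d^3 - 13*d^2 + 34*d + 48)/(d^3 + 4*d^2 + d - 6)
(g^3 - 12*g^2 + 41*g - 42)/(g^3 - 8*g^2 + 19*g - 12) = (g^2 - 9*g + 14)/(g^2 - 5*g + 4)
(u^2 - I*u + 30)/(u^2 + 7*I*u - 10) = (u - 6*I)/(u + 2*I)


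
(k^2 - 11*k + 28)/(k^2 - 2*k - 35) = (k - 4)/(k + 5)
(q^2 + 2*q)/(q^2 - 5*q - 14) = q/(q - 7)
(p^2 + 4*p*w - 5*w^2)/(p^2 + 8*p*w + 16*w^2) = (p^2 + 4*p*w - 5*w^2)/(p^2 + 8*p*w + 16*w^2)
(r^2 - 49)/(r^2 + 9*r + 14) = (r - 7)/(r + 2)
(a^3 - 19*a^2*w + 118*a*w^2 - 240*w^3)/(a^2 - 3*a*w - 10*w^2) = (a^2 - 14*a*w + 48*w^2)/(a + 2*w)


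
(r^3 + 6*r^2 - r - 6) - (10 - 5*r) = r^3 + 6*r^2 + 4*r - 16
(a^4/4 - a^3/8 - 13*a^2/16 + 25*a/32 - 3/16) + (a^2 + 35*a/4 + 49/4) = a^4/4 - a^3/8 + 3*a^2/16 + 305*a/32 + 193/16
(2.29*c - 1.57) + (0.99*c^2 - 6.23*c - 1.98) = 0.99*c^2 - 3.94*c - 3.55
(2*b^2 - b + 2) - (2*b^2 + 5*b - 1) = 3 - 6*b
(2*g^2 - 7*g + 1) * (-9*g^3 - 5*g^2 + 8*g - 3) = -18*g^5 + 53*g^4 + 42*g^3 - 67*g^2 + 29*g - 3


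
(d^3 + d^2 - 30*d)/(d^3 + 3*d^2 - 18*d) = (d - 5)/(d - 3)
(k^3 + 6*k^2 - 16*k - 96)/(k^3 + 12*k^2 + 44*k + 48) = (k - 4)/(k + 2)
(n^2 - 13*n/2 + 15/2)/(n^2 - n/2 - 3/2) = (n - 5)/(n + 1)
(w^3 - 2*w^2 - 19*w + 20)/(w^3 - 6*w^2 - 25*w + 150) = (w^2 + 3*w - 4)/(w^2 - w - 30)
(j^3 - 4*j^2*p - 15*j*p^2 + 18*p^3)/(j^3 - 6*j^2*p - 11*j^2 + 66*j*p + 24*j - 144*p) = (j^2 + 2*j*p - 3*p^2)/(j^2 - 11*j + 24)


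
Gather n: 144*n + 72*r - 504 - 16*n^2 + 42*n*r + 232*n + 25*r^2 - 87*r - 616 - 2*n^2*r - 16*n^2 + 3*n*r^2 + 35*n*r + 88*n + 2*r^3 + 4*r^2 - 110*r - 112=n^2*(-2*r - 32) + n*(3*r^2 + 77*r + 464) + 2*r^3 + 29*r^2 - 125*r - 1232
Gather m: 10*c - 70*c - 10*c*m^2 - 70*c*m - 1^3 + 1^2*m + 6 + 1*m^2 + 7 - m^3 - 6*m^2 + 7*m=-60*c - m^3 + m^2*(-10*c - 5) + m*(8 - 70*c) + 12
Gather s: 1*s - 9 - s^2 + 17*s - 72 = -s^2 + 18*s - 81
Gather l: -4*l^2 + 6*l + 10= -4*l^2 + 6*l + 10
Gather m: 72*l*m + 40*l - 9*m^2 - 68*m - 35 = 40*l - 9*m^2 + m*(72*l - 68) - 35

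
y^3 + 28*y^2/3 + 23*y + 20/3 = (y + 1/3)*(y + 4)*(y + 5)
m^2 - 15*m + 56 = (m - 8)*(m - 7)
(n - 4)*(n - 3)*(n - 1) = n^3 - 8*n^2 + 19*n - 12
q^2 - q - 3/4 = (q - 3/2)*(q + 1/2)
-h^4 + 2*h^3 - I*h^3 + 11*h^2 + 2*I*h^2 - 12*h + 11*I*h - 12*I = (h - 4)*(h + 3)*(-I*h + 1)*(-I*h + I)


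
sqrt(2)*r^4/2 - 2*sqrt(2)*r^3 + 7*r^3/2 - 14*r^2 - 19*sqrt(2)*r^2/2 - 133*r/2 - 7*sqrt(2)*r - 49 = (r - 7)*(r + 1)*(r + 7*sqrt(2)/2)*(sqrt(2)*r/2 + sqrt(2))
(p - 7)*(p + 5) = p^2 - 2*p - 35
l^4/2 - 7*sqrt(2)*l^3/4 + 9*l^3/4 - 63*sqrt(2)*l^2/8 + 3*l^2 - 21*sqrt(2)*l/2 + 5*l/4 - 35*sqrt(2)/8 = (l + 5/2)*(l - 7*sqrt(2)/2)*(sqrt(2)*l/2 + sqrt(2)/2)^2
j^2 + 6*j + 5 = (j + 1)*(j + 5)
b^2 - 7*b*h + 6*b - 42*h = (b + 6)*(b - 7*h)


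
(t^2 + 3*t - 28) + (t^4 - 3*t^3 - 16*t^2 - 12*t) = t^4 - 3*t^3 - 15*t^2 - 9*t - 28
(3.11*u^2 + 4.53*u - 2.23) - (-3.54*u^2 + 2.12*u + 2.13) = 6.65*u^2 + 2.41*u - 4.36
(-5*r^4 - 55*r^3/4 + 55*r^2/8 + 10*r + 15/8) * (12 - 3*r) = 15*r^5 - 75*r^4/4 - 1485*r^3/8 + 105*r^2/2 + 915*r/8 + 45/2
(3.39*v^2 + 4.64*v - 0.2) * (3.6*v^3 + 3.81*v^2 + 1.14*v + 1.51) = 12.204*v^5 + 29.6199*v^4 + 20.823*v^3 + 9.6465*v^2 + 6.7784*v - 0.302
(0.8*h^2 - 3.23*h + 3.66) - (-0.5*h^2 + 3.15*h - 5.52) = 1.3*h^2 - 6.38*h + 9.18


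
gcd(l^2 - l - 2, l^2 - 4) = l - 2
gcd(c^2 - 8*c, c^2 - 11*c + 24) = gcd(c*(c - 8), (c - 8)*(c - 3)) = c - 8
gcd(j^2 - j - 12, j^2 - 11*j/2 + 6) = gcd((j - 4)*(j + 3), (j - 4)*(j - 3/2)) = j - 4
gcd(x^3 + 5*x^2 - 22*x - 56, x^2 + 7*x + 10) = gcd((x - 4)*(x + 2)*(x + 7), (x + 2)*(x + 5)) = x + 2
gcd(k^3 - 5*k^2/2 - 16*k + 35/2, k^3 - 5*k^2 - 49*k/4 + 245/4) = k^2 - 3*k/2 - 35/2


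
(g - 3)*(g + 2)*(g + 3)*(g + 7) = g^4 + 9*g^3 + 5*g^2 - 81*g - 126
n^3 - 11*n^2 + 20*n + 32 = (n - 8)*(n - 4)*(n + 1)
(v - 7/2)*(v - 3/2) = v^2 - 5*v + 21/4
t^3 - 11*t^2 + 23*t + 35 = (t - 7)*(t - 5)*(t + 1)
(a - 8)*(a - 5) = a^2 - 13*a + 40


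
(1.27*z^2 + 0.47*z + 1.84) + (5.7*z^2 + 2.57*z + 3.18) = 6.97*z^2 + 3.04*z + 5.02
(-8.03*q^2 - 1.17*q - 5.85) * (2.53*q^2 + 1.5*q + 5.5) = -20.3159*q^4 - 15.0051*q^3 - 60.7205*q^2 - 15.21*q - 32.175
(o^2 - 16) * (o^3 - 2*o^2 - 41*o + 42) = o^5 - 2*o^4 - 57*o^3 + 74*o^2 + 656*o - 672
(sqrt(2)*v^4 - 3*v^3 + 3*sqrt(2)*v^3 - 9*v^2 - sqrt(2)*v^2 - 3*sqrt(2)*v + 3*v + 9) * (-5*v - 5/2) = -5*sqrt(2)*v^5 - 35*sqrt(2)*v^4/2 + 15*v^4 - 5*sqrt(2)*v^3/2 + 105*v^3/2 + 15*v^2/2 + 35*sqrt(2)*v^2/2 - 105*v/2 + 15*sqrt(2)*v/2 - 45/2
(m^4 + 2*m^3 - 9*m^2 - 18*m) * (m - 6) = m^5 - 4*m^4 - 21*m^3 + 36*m^2 + 108*m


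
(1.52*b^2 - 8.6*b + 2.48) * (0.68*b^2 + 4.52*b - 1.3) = 1.0336*b^4 + 1.0224*b^3 - 39.1616*b^2 + 22.3896*b - 3.224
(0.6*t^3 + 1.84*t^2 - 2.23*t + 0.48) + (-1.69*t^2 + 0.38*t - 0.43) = 0.6*t^3 + 0.15*t^2 - 1.85*t + 0.05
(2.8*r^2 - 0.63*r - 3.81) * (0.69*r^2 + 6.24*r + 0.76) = 1.932*r^4 + 17.0373*r^3 - 4.4321*r^2 - 24.2532*r - 2.8956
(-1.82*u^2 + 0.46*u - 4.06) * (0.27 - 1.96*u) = 3.5672*u^3 - 1.393*u^2 + 8.0818*u - 1.0962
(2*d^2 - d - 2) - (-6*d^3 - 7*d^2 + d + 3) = 6*d^3 + 9*d^2 - 2*d - 5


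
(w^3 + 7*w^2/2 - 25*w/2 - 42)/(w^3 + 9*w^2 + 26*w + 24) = (w - 7/2)/(w + 2)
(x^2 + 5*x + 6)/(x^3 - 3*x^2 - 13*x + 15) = (x + 2)/(x^2 - 6*x + 5)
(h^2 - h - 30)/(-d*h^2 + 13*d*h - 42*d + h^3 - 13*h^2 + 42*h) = (-h - 5)/(d*h - 7*d - h^2 + 7*h)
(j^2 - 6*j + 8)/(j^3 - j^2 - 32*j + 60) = (j - 4)/(j^2 + j - 30)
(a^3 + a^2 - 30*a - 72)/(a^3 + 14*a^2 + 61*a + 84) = (a - 6)/(a + 7)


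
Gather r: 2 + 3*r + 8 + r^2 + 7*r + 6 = r^2 + 10*r + 16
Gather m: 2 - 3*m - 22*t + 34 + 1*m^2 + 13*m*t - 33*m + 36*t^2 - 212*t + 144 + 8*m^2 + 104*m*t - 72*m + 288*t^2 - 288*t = 9*m^2 + m*(117*t - 108) + 324*t^2 - 522*t + 180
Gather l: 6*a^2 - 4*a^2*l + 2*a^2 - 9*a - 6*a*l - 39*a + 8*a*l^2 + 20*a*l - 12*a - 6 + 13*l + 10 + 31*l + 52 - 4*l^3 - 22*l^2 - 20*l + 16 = 8*a^2 - 60*a - 4*l^3 + l^2*(8*a - 22) + l*(-4*a^2 + 14*a + 24) + 72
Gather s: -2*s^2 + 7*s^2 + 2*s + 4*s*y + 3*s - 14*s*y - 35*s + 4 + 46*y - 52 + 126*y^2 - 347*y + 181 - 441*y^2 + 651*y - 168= 5*s^2 + s*(-10*y - 30) - 315*y^2 + 350*y - 35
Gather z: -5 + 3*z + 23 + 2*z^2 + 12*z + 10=2*z^2 + 15*z + 28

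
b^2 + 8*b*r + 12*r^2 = (b + 2*r)*(b + 6*r)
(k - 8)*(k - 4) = k^2 - 12*k + 32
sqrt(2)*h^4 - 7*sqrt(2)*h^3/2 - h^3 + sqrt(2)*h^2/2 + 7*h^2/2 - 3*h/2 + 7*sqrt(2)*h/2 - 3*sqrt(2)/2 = (h - 3)*(h - 1/2)*(h - sqrt(2))*(sqrt(2)*h + 1)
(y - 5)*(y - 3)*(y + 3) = y^3 - 5*y^2 - 9*y + 45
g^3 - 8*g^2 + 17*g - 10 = (g - 5)*(g - 2)*(g - 1)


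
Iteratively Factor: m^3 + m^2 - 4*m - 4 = (m - 2)*(m^2 + 3*m + 2) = (m - 2)*(m + 1)*(m + 2)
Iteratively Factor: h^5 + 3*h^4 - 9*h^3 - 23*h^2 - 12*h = (h + 1)*(h^4 + 2*h^3 - 11*h^2 - 12*h) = (h - 3)*(h + 1)*(h^3 + 5*h^2 + 4*h) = (h - 3)*(h + 1)^2*(h^2 + 4*h) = h*(h - 3)*(h + 1)^2*(h + 4)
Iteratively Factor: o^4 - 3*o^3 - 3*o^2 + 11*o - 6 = (o - 3)*(o^3 - 3*o + 2) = (o - 3)*(o + 2)*(o^2 - 2*o + 1) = (o - 3)*(o - 1)*(o + 2)*(o - 1)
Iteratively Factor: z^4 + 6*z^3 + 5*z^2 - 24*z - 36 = (z + 2)*(z^3 + 4*z^2 - 3*z - 18) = (z + 2)*(z + 3)*(z^2 + z - 6) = (z - 2)*(z + 2)*(z + 3)*(z + 3)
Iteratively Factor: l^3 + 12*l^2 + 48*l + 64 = (l + 4)*(l^2 + 8*l + 16) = (l + 4)^2*(l + 4)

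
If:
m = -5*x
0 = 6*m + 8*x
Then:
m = 0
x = 0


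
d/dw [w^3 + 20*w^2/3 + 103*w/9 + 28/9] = 3*w^2 + 40*w/3 + 103/9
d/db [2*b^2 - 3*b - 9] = 4*b - 3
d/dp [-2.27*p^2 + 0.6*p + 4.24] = 0.6 - 4.54*p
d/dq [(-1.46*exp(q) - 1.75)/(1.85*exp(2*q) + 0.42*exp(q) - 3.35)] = (2.701*exp(2*q) + 6.475*exp(q) + 5.626)*exp(q)/(3.4225*exp(4*q) + 1.554*exp(3*q) - 12.2186*exp(2*q) - 2.814*exp(q) + 11.2225)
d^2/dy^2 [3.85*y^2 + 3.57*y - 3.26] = 7.70000000000000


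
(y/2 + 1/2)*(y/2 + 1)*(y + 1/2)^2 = y^4/4 + y^3 + 21*y^2/16 + 11*y/16 + 1/8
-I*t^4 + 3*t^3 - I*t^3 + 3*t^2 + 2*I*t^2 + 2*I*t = t*(t + I)*(t + 2*I)*(-I*t - I)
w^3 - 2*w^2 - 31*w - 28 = (w - 7)*(w + 1)*(w + 4)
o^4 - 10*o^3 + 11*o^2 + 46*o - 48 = (o - 8)*(o - 3)*(o - 1)*(o + 2)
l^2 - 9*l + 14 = (l - 7)*(l - 2)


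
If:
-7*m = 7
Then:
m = -1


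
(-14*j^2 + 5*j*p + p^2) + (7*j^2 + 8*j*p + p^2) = -7*j^2 + 13*j*p + 2*p^2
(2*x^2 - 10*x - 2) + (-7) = 2*x^2 - 10*x - 9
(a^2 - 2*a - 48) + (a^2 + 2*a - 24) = 2*a^2 - 72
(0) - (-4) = 4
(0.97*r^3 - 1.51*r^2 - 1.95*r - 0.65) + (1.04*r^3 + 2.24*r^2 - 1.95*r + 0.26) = 2.01*r^3 + 0.73*r^2 - 3.9*r - 0.39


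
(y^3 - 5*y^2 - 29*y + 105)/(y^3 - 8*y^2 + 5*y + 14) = (y^2 + 2*y - 15)/(y^2 - y - 2)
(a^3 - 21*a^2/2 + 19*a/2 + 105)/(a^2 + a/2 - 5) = (a^2 - 13*a + 42)/(a - 2)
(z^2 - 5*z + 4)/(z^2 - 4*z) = (z - 1)/z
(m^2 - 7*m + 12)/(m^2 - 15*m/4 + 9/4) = 4*(m - 4)/(4*m - 3)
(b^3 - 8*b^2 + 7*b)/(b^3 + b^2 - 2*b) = (b - 7)/(b + 2)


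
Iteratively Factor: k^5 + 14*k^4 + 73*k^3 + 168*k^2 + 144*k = (k + 4)*(k^4 + 10*k^3 + 33*k^2 + 36*k) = k*(k + 4)*(k^3 + 10*k^2 + 33*k + 36) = k*(k + 3)*(k + 4)*(k^2 + 7*k + 12) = k*(k + 3)*(k + 4)^2*(k + 3)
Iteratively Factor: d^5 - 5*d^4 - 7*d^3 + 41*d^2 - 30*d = (d - 1)*(d^4 - 4*d^3 - 11*d^2 + 30*d) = (d - 1)*(d + 3)*(d^3 - 7*d^2 + 10*d) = (d - 2)*(d - 1)*(d + 3)*(d^2 - 5*d) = (d - 5)*(d - 2)*(d - 1)*(d + 3)*(d)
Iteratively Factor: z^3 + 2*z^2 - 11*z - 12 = (z - 3)*(z^2 + 5*z + 4) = (z - 3)*(z + 4)*(z + 1)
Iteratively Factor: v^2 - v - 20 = (v - 5)*(v + 4)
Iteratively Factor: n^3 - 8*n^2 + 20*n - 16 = (n - 2)*(n^2 - 6*n + 8) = (n - 4)*(n - 2)*(n - 2)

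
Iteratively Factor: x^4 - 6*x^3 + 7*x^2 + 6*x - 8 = (x - 4)*(x^3 - 2*x^2 - x + 2) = (x - 4)*(x + 1)*(x^2 - 3*x + 2) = (x - 4)*(x - 1)*(x + 1)*(x - 2)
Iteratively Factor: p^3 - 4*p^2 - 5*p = (p - 5)*(p^2 + p) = (p - 5)*(p + 1)*(p)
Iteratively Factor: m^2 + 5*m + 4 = (m + 4)*(m + 1)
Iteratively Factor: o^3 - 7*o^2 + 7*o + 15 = (o + 1)*(o^2 - 8*o + 15) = (o - 5)*(o + 1)*(o - 3)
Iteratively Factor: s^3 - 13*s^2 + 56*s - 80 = (s - 4)*(s^2 - 9*s + 20) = (s - 4)^2*(s - 5)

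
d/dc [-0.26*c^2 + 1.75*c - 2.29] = 1.75 - 0.52*c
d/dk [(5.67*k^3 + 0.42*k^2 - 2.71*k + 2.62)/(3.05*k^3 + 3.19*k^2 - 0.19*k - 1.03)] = (16.8063*k^4 + 14.3764*k^3 - 32.9282*k^2 - 17.5808*k + 3.2891)/(9.3025*k^6 + 19.459*k^5 + 9.0171*k^4 - 7.4952*k^3 - 6.5353*k^2 + 0.3914*k + 1.0609)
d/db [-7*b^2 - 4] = -14*b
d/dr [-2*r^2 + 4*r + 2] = 4 - 4*r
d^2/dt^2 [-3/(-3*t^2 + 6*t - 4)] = 18*(-3*t^2 + 6*t + 12*(t - 1)^2 - 4)/(3*t^2 - 6*t + 4)^3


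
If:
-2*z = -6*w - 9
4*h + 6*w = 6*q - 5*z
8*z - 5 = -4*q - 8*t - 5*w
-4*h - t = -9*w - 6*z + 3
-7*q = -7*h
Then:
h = -237/28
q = -237/28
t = 351/49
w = -92/49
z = -111/98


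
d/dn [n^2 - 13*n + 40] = 2*n - 13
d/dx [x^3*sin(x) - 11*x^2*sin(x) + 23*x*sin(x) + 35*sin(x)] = x^3*cos(x) + 3*x^2*sin(x) - 11*x^2*cos(x) - 22*x*sin(x) + 23*x*cos(x) + 23*sin(x) + 35*cos(x)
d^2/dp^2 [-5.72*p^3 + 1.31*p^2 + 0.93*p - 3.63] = 2.62 - 34.32*p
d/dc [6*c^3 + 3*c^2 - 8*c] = 18*c^2 + 6*c - 8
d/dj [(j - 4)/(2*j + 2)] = 5/(2*(j + 1)^2)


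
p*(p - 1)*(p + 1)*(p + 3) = p^4 + 3*p^3 - p^2 - 3*p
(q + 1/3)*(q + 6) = q^2 + 19*q/3 + 2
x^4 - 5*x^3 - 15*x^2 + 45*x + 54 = (x - 6)*(x - 3)*(x + 1)*(x + 3)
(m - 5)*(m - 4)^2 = m^3 - 13*m^2 + 56*m - 80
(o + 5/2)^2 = o^2 + 5*o + 25/4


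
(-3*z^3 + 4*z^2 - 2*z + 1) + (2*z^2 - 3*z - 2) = -3*z^3 + 6*z^2 - 5*z - 1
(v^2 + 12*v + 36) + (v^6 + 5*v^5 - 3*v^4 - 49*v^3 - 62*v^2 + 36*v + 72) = v^6 + 5*v^5 - 3*v^4 - 49*v^3 - 61*v^2 + 48*v + 108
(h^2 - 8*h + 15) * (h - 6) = h^3 - 14*h^2 + 63*h - 90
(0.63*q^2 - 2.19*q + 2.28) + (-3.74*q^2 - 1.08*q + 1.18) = -3.11*q^2 - 3.27*q + 3.46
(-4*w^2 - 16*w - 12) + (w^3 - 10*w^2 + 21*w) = w^3 - 14*w^2 + 5*w - 12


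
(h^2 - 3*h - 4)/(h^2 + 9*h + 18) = (h^2 - 3*h - 4)/(h^2 + 9*h + 18)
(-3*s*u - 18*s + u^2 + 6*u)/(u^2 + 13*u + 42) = (-3*s + u)/(u + 7)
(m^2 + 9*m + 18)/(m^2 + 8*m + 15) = (m + 6)/(m + 5)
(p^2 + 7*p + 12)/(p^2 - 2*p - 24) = (p + 3)/(p - 6)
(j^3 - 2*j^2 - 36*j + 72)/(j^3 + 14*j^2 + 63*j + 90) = (j^2 - 8*j + 12)/(j^2 + 8*j + 15)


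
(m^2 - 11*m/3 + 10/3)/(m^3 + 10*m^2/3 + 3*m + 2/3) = (3*m^2 - 11*m + 10)/(3*m^3 + 10*m^2 + 9*m + 2)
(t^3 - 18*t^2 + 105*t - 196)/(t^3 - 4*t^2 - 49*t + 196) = (t - 7)/(t + 7)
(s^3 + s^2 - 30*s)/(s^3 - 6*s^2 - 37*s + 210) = s/(s - 7)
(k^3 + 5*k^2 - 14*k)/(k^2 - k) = (k^2 + 5*k - 14)/(k - 1)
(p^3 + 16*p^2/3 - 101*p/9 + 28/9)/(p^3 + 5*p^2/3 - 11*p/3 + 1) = (3*p^2 + 17*p - 28)/(3*(p^2 + 2*p - 3))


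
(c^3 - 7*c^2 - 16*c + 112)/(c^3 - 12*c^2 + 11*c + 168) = (c^2 - 16)/(c^2 - 5*c - 24)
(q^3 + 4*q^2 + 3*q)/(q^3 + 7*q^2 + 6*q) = (q + 3)/(q + 6)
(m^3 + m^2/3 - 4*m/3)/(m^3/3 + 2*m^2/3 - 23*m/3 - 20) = m*(3*m^2 + m - 4)/(m^3 + 2*m^2 - 23*m - 60)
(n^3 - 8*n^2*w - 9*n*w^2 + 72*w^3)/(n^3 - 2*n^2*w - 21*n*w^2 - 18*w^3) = (-n^2 + 11*n*w - 24*w^2)/(-n^2 + 5*n*w + 6*w^2)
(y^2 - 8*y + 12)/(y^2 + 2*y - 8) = (y - 6)/(y + 4)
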